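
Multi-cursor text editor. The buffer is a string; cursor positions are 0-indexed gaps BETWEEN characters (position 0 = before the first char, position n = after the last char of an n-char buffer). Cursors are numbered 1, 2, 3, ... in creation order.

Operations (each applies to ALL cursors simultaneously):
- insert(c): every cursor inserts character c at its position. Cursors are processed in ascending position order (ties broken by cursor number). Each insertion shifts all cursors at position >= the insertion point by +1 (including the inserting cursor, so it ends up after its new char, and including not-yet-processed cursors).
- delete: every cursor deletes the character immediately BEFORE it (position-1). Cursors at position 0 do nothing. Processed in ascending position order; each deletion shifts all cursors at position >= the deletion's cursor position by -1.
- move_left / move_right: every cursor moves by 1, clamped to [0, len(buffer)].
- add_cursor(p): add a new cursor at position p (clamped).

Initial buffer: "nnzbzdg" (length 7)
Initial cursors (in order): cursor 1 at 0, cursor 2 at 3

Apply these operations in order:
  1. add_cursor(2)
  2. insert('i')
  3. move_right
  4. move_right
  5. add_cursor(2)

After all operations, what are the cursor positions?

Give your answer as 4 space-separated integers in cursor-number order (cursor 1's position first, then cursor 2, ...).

Answer: 3 8 6 2

Derivation:
After op 1 (add_cursor(2)): buffer="nnzbzdg" (len 7), cursors c1@0 c3@2 c2@3, authorship .......
After op 2 (insert('i')): buffer="innizibzdg" (len 10), cursors c1@1 c3@4 c2@6, authorship 1..3.2....
After op 3 (move_right): buffer="innizibzdg" (len 10), cursors c1@2 c3@5 c2@7, authorship 1..3.2....
After op 4 (move_right): buffer="innizibzdg" (len 10), cursors c1@3 c3@6 c2@8, authorship 1..3.2....
After op 5 (add_cursor(2)): buffer="innizibzdg" (len 10), cursors c4@2 c1@3 c3@6 c2@8, authorship 1..3.2....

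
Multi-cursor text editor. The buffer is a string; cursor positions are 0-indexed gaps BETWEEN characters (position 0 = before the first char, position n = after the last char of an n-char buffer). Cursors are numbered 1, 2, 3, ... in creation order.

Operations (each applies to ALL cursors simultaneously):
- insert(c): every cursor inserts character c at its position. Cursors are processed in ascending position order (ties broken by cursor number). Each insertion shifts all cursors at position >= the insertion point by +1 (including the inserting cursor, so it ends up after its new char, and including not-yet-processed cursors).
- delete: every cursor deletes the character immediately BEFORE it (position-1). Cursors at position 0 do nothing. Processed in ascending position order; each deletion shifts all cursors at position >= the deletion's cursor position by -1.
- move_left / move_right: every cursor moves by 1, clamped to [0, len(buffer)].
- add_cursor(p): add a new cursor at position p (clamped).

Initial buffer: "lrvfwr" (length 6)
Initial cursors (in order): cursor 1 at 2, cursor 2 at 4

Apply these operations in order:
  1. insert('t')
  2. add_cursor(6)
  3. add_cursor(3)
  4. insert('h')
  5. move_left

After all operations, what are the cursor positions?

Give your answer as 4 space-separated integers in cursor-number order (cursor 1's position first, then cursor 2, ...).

Answer: 4 9 9 4

Derivation:
After op 1 (insert('t')): buffer="lrtvftwr" (len 8), cursors c1@3 c2@6, authorship ..1..2..
After op 2 (add_cursor(6)): buffer="lrtvftwr" (len 8), cursors c1@3 c2@6 c3@6, authorship ..1..2..
After op 3 (add_cursor(3)): buffer="lrtvftwr" (len 8), cursors c1@3 c4@3 c2@6 c3@6, authorship ..1..2..
After op 4 (insert('h')): buffer="lrthhvfthhwr" (len 12), cursors c1@5 c4@5 c2@10 c3@10, authorship ..114..223..
After op 5 (move_left): buffer="lrthhvfthhwr" (len 12), cursors c1@4 c4@4 c2@9 c3@9, authorship ..114..223..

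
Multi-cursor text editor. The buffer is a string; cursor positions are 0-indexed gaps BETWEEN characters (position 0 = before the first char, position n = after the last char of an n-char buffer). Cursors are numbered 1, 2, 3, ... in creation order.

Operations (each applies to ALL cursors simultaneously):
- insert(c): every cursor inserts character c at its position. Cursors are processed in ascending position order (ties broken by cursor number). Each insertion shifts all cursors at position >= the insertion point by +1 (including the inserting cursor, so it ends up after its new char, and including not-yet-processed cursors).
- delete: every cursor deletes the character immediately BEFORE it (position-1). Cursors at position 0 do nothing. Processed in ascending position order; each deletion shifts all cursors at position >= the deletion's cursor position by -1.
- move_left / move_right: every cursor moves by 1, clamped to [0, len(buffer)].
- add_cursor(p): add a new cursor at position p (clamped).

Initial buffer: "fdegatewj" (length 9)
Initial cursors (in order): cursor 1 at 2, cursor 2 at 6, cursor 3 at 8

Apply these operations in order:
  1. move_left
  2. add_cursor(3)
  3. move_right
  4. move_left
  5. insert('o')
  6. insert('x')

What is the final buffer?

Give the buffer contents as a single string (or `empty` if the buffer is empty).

After op 1 (move_left): buffer="fdegatewj" (len 9), cursors c1@1 c2@5 c3@7, authorship .........
After op 2 (add_cursor(3)): buffer="fdegatewj" (len 9), cursors c1@1 c4@3 c2@5 c3@7, authorship .........
After op 3 (move_right): buffer="fdegatewj" (len 9), cursors c1@2 c4@4 c2@6 c3@8, authorship .........
After op 4 (move_left): buffer="fdegatewj" (len 9), cursors c1@1 c4@3 c2@5 c3@7, authorship .........
After op 5 (insert('o')): buffer="fodeogaoteowj" (len 13), cursors c1@2 c4@5 c2@8 c3@11, authorship .1..4..2..3..
After op 6 (insert('x')): buffer="foxdeoxgaoxteoxwj" (len 17), cursors c1@3 c4@7 c2@11 c3@15, authorship .11..44..22..33..

Answer: foxdeoxgaoxteoxwj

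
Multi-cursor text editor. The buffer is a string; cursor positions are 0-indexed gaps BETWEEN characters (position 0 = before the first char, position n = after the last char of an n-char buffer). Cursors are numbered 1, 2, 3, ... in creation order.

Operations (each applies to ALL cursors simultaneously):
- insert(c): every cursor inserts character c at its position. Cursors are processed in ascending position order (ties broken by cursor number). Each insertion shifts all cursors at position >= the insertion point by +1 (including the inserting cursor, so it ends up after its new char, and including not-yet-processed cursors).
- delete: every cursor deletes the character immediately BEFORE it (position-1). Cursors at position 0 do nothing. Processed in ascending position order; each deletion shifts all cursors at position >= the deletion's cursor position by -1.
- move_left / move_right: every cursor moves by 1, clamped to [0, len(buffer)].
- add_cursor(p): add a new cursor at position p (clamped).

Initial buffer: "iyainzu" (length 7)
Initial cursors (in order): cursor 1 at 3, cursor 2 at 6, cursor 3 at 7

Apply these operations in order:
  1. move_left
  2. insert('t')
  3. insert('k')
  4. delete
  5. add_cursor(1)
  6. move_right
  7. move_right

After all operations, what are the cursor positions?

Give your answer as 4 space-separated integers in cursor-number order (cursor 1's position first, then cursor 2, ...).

Answer: 5 9 10 3

Derivation:
After op 1 (move_left): buffer="iyainzu" (len 7), cursors c1@2 c2@5 c3@6, authorship .......
After op 2 (insert('t')): buffer="iytaintztu" (len 10), cursors c1@3 c2@7 c3@9, authorship ..1...2.3.
After op 3 (insert('k')): buffer="iytkaintkztku" (len 13), cursors c1@4 c2@9 c3@12, authorship ..11...22.33.
After op 4 (delete): buffer="iytaintztu" (len 10), cursors c1@3 c2@7 c3@9, authorship ..1...2.3.
After op 5 (add_cursor(1)): buffer="iytaintztu" (len 10), cursors c4@1 c1@3 c2@7 c3@9, authorship ..1...2.3.
After op 6 (move_right): buffer="iytaintztu" (len 10), cursors c4@2 c1@4 c2@8 c3@10, authorship ..1...2.3.
After op 7 (move_right): buffer="iytaintztu" (len 10), cursors c4@3 c1@5 c2@9 c3@10, authorship ..1...2.3.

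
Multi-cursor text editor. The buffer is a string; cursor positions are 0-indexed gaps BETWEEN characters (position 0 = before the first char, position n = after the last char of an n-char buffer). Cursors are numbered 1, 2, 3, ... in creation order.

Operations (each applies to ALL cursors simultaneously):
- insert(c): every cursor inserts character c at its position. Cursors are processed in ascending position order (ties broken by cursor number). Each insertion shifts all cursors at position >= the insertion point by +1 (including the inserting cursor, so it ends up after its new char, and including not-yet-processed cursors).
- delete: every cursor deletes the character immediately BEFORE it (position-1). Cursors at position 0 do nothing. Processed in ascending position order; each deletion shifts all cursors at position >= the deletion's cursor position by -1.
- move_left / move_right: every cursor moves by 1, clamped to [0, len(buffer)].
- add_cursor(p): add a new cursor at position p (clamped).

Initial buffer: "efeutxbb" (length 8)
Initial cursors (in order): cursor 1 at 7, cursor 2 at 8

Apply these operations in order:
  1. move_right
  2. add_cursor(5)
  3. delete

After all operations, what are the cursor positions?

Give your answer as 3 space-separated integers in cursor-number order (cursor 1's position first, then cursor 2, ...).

Answer: 5 5 4

Derivation:
After op 1 (move_right): buffer="efeutxbb" (len 8), cursors c1@8 c2@8, authorship ........
After op 2 (add_cursor(5)): buffer="efeutxbb" (len 8), cursors c3@5 c1@8 c2@8, authorship ........
After op 3 (delete): buffer="efeux" (len 5), cursors c3@4 c1@5 c2@5, authorship .....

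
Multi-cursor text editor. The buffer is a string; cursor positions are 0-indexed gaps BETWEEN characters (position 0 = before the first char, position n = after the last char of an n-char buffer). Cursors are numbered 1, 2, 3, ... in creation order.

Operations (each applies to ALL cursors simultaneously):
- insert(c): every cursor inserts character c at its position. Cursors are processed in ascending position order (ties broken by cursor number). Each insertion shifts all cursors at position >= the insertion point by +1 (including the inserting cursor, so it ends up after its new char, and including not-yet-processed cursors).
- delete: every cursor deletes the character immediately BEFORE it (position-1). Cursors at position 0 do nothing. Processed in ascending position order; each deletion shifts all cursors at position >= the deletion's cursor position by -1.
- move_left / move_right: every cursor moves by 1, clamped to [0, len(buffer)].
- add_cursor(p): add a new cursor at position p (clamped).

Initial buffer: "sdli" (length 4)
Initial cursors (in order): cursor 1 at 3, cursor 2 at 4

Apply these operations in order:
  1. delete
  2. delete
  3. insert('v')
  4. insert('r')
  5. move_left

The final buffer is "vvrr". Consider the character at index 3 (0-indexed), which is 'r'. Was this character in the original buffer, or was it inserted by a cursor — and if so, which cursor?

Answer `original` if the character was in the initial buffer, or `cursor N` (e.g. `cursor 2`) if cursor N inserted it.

Answer: cursor 2

Derivation:
After op 1 (delete): buffer="sd" (len 2), cursors c1@2 c2@2, authorship ..
After op 2 (delete): buffer="" (len 0), cursors c1@0 c2@0, authorship 
After op 3 (insert('v')): buffer="vv" (len 2), cursors c1@2 c2@2, authorship 12
After op 4 (insert('r')): buffer="vvrr" (len 4), cursors c1@4 c2@4, authorship 1212
After op 5 (move_left): buffer="vvrr" (len 4), cursors c1@3 c2@3, authorship 1212
Authorship (.=original, N=cursor N): 1 2 1 2
Index 3: author = 2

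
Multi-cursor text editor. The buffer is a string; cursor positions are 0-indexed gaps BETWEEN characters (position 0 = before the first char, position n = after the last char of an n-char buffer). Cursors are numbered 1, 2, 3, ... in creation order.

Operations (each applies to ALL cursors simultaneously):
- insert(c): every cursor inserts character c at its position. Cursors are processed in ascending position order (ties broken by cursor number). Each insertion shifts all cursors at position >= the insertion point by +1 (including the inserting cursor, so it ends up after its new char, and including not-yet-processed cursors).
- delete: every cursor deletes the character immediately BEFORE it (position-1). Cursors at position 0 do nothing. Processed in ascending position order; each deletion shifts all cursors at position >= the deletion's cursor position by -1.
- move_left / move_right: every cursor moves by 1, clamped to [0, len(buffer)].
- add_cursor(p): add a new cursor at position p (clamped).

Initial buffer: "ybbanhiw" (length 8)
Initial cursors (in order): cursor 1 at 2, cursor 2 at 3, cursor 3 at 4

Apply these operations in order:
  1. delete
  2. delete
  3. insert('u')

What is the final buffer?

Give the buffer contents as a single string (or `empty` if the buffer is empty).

After op 1 (delete): buffer="ynhiw" (len 5), cursors c1@1 c2@1 c3@1, authorship .....
After op 2 (delete): buffer="nhiw" (len 4), cursors c1@0 c2@0 c3@0, authorship ....
After op 3 (insert('u')): buffer="uuunhiw" (len 7), cursors c1@3 c2@3 c3@3, authorship 123....

Answer: uuunhiw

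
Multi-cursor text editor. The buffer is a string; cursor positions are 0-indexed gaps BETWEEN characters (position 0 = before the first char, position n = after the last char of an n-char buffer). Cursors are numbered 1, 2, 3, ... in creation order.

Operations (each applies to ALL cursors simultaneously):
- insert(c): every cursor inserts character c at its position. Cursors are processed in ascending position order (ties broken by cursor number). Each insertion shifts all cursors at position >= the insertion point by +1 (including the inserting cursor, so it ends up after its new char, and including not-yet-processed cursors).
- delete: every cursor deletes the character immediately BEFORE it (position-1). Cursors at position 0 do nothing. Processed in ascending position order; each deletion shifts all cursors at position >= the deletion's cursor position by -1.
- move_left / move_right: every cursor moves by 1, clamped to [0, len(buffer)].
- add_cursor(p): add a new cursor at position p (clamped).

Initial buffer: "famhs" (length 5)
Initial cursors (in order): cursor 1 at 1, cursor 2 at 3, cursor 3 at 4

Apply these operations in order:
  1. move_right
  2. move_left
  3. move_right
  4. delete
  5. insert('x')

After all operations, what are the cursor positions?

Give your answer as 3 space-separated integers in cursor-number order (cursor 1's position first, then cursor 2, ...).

Answer: 2 5 5

Derivation:
After op 1 (move_right): buffer="famhs" (len 5), cursors c1@2 c2@4 c3@5, authorship .....
After op 2 (move_left): buffer="famhs" (len 5), cursors c1@1 c2@3 c3@4, authorship .....
After op 3 (move_right): buffer="famhs" (len 5), cursors c1@2 c2@4 c3@5, authorship .....
After op 4 (delete): buffer="fm" (len 2), cursors c1@1 c2@2 c3@2, authorship ..
After op 5 (insert('x')): buffer="fxmxx" (len 5), cursors c1@2 c2@5 c3@5, authorship .1.23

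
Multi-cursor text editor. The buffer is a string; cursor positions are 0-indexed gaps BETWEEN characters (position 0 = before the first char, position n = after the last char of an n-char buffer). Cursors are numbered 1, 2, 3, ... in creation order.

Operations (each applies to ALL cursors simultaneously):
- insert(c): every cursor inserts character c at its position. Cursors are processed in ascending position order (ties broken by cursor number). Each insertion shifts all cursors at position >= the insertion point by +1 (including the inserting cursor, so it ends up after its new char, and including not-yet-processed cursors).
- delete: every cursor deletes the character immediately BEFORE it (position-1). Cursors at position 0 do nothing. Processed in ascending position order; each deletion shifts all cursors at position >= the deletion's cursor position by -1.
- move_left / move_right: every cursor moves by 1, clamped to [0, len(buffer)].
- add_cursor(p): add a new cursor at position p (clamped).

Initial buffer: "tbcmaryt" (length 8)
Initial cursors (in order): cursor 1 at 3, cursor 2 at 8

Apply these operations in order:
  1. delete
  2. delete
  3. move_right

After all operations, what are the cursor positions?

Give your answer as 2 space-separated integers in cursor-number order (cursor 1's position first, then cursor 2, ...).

After op 1 (delete): buffer="tbmary" (len 6), cursors c1@2 c2@6, authorship ......
After op 2 (delete): buffer="tmar" (len 4), cursors c1@1 c2@4, authorship ....
After op 3 (move_right): buffer="tmar" (len 4), cursors c1@2 c2@4, authorship ....

Answer: 2 4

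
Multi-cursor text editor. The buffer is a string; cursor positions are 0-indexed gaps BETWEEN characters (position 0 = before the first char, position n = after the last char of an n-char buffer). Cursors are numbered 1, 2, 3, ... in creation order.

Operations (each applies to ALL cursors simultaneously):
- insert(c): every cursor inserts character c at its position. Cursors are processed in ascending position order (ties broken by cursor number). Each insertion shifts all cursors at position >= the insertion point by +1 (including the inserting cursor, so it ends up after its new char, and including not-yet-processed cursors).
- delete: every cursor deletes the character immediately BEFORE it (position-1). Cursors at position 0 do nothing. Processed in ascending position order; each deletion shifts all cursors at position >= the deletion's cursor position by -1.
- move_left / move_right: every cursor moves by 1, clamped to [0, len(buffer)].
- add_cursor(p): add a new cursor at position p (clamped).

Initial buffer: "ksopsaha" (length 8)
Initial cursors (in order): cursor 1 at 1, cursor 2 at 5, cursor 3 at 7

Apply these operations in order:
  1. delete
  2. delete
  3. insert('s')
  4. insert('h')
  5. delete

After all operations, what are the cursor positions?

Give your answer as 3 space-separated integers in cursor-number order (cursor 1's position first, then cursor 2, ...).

After op 1 (delete): buffer="sopaa" (len 5), cursors c1@0 c2@3 c3@4, authorship .....
After op 2 (delete): buffer="soa" (len 3), cursors c1@0 c2@2 c3@2, authorship ...
After op 3 (insert('s')): buffer="ssossa" (len 6), cursors c1@1 c2@5 c3@5, authorship 1..23.
After op 4 (insert('h')): buffer="shsosshha" (len 9), cursors c1@2 c2@8 c3@8, authorship 11..2323.
After op 5 (delete): buffer="ssossa" (len 6), cursors c1@1 c2@5 c3@5, authorship 1..23.

Answer: 1 5 5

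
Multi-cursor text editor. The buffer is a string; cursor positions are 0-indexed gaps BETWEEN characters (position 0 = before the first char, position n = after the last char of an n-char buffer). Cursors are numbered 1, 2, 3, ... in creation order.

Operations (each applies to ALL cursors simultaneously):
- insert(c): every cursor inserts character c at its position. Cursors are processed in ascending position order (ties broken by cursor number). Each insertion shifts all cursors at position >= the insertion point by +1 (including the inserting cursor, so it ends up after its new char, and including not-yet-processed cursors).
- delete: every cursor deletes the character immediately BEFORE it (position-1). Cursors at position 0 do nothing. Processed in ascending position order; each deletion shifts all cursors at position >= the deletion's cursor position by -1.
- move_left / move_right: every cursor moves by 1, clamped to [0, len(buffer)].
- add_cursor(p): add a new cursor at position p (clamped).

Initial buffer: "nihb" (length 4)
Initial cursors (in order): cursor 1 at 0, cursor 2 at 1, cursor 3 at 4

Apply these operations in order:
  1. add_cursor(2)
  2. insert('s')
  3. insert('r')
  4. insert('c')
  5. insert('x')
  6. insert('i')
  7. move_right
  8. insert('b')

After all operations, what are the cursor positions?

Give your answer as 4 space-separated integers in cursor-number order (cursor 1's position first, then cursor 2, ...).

Answer: 7 14 28 21

Derivation:
After op 1 (add_cursor(2)): buffer="nihb" (len 4), cursors c1@0 c2@1 c4@2 c3@4, authorship ....
After op 2 (insert('s')): buffer="snsishbs" (len 8), cursors c1@1 c2@3 c4@5 c3@8, authorship 1.2.4..3
After op 3 (insert('r')): buffer="srnsrisrhbsr" (len 12), cursors c1@2 c2@5 c4@8 c3@12, authorship 11.22.44..33
After op 4 (insert('c')): buffer="srcnsrcisrchbsrc" (len 16), cursors c1@3 c2@7 c4@11 c3@16, authorship 111.222.444..333
After op 5 (insert('x')): buffer="srcxnsrcxisrcxhbsrcx" (len 20), cursors c1@4 c2@9 c4@14 c3@20, authorship 1111.2222.4444..3333
After op 6 (insert('i')): buffer="srcxinsrcxiisrcxihbsrcxi" (len 24), cursors c1@5 c2@11 c4@17 c3@24, authorship 11111.22222.44444..33333
After op 7 (move_right): buffer="srcxinsrcxiisrcxihbsrcxi" (len 24), cursors c1@6 c2@12 c4@18 c3@24, authorship 11111.22222.44444..33333
After op 8 (insert('b')): buffer="srcxinbsrcxiibsrcxihbbsrcxib" (len 28), cursors c1@7 c2@14 c4@21 c3@28, authorship 11111.122222.244444.4.333333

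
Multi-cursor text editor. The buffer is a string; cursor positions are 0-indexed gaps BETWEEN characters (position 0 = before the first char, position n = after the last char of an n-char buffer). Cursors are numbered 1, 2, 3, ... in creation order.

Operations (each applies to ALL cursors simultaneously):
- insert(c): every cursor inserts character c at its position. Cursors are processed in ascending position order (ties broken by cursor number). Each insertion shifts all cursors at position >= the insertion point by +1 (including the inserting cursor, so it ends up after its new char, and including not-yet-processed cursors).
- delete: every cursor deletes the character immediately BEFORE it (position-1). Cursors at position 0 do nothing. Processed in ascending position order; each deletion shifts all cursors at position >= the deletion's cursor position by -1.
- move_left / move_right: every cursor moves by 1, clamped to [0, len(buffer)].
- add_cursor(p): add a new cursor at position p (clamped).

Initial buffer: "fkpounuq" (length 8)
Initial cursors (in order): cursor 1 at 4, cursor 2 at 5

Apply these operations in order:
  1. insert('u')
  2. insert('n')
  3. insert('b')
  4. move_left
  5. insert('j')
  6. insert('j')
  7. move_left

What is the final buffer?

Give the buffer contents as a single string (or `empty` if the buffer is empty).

Answer: fkpounjjbuunjjbnuq

Derivation:
After op 1 (insert('u')): buffer="fkpouuunuq" (len 10), cursors c1@5 c2@7, authorship ....1.2...
After op 2 (insert('n')): buffer="fkpounuunnuq" (len 12), cursors c1@6 c2@9, authorship ....11.22...
After op 3 (insert('b')): buffer="fkpounbuunbnuq" (len 14), cursors c1@7 c2@11, authorship ....111.222...
After op 4 (move_left): buffer="fkpounbuunbnuq" (len 14), cursors c1@6 c2@10, authorship ....111.222...
After op 5 (insert('j')): buffer="fkpounjbuunjbnuq" (len 16), cursors c1@7 c2@12, authorship ....1111.2222...
After op 6 (insert('j')): buffer="fkpounjjbuunjjbnuq" (len 18), cursors c1@8 c2@14, authorship ....11111.22222...
After op 7 (move_left): buffer="fkpounjjbuunjjbnuq" (len 18), cursors c1@7 c2@13, authorship ....11111.22222...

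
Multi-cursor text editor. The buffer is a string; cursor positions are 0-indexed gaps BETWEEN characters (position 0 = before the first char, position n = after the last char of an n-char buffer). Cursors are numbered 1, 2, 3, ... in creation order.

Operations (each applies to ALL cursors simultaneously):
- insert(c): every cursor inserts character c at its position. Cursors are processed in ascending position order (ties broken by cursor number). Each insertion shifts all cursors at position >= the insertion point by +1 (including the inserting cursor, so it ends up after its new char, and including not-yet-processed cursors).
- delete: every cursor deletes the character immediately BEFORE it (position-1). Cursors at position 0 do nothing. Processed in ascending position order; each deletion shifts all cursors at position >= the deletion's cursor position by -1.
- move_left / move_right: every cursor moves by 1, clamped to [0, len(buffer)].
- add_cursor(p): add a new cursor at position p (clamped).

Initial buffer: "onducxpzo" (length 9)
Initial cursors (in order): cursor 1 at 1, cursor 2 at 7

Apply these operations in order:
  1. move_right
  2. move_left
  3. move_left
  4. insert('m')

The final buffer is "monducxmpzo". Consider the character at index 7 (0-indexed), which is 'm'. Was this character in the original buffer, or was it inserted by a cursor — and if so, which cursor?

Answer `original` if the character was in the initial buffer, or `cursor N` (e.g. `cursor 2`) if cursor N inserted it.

After op 1 (move_right): buffer="onducxpzo" (len 9), cursors c1@2 c2@8, authorship .........
After op 2 (move_left): buffer="onducxpzo" (len 9), cursors c1@1 c2@7, authorship .........
After op 3 (move_left): buffer="onducxpzo" (len 9), cursors c1@0 c2@6, authorship .........
After op 4 (insert('m')): buffer="monducxmpzo" (len 11), cursors c1@1 c2@8, authorship 1......2...
Authorship (.=original, N=cursor N): 1 . . . . . . 2 . . .
Index 7: author = 2

Answer: cursor 2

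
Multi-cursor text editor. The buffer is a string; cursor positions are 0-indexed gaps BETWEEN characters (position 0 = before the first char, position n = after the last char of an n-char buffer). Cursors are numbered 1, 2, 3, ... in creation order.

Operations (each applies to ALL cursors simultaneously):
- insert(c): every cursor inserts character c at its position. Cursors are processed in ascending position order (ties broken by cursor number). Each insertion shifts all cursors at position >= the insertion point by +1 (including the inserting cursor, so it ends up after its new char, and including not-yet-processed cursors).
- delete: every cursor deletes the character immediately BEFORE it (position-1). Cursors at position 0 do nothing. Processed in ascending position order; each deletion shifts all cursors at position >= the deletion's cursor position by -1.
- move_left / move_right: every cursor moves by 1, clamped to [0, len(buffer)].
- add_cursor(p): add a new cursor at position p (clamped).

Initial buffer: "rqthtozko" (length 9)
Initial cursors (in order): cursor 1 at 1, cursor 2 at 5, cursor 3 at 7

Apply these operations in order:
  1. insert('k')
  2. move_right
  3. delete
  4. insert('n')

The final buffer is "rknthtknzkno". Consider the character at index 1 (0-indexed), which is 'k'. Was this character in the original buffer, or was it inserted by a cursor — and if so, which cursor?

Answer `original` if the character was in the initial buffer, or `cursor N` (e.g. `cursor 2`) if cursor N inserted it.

Answer: cursor 1

Derivation:
After op 1 (insert('k')): buffer="rkqthtkozkko" (len 12), cursors c1@2 c2@7 c3@10, authorship .1....2..3..
After op 2 (move_right): buffer="rkqthtkozkko" (len 12), cursors c1@3 c2@8 c3@11, authorship .1....2..3..
After op 3 (delete): buffer="rkthtkzko" (len 9), cursors c1@2 c2@6 c3@8, authorship .1...2.3.
After op 4 (insert('n')): buffer="rknthtknzkno" (len 12), cursors c1@3 c2@8 c3@11, authorship .11...22.33.
Authorship (.=original, N=cursor N): . 1 1 . . . 2 2 . 3 3 .
Index 1: author = 1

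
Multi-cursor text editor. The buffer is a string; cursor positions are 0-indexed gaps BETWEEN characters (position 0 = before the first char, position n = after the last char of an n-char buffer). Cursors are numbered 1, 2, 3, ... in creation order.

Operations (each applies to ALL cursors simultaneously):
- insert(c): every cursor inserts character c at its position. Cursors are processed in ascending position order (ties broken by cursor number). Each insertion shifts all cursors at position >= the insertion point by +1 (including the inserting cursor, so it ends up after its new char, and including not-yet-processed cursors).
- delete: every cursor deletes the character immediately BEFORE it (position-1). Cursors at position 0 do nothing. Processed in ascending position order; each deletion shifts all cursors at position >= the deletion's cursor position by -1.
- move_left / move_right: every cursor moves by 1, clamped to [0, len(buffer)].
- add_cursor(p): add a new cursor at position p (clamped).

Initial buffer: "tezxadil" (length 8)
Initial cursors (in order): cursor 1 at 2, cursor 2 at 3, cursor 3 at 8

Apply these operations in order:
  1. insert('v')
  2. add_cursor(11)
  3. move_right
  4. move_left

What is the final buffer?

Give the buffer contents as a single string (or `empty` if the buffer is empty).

After op 1 (insert('v')): buffer="tevzvxadilv" (len 11), cursors c1@3 c2@5 c3@11, authorship ..1.2.....3
After op 2 (add_cursor(11)): buffer="tevzvxadilv" (len 11), cursors c1@3 c2@5 c3@11 c4@11, authorship ..1.2.....3
After op 3 (move_right): buffer="tevzvxadilv" (len 11), cursors c1@4 c2@6 c3@11 c4@11, authorship ..1.2.....3
After op 4 (move_left): buffer="tevzvxadilv" (len 11), cursors c1@3 c2@5 c3@10 c4@10, authorship ..1.2.....3

Answer: tevzvxadilv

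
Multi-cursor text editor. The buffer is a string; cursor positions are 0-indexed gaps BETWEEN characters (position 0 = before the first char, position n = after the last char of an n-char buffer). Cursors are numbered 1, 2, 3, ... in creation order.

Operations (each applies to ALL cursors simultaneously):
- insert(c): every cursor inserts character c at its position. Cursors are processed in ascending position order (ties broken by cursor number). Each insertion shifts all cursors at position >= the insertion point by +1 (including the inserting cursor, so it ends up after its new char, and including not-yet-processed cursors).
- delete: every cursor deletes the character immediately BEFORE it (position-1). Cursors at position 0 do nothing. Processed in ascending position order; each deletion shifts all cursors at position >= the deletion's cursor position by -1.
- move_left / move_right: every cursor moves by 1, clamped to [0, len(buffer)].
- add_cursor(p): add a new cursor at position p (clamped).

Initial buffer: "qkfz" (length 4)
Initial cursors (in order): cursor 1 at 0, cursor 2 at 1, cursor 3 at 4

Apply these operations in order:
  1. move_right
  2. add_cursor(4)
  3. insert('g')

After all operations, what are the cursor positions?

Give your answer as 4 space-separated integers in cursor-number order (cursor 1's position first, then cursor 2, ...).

After op 1 (move_right): buffer="qkfz" (len 4), cursors c1@1 c2@2 c3@4, authorship ....
After op 2 (add_cursor(4)): buffer="qkfz" (len 4), cursors c1@1 c2@2 c3@4 c4@4, authorship ....
After op 3 (insert('g')): buffer="qgkgfzgg" (len 8), cursors c1@2 c2@4 c3@8 c4@8, authorship .1.2..34

Answer: 2 4 8 8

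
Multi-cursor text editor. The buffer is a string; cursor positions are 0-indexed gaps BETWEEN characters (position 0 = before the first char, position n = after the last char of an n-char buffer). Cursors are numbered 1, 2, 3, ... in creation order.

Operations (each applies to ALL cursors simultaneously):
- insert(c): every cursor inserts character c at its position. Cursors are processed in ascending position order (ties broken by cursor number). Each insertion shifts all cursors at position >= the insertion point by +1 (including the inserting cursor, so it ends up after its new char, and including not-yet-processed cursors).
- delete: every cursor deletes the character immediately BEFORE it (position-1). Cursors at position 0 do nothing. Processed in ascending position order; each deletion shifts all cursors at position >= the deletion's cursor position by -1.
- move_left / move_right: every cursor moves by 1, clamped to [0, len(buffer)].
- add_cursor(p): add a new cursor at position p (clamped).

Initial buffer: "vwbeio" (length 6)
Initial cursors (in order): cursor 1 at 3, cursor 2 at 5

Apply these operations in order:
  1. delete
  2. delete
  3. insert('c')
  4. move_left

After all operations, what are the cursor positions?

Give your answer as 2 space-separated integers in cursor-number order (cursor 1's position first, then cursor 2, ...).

After op 1 (delete): buffer="vweo" (len 4), cursors c1@2 c2@3, authorship ....
After op 2 (delete): buffer="vo" (len 2), cursors c1@1 c2@1, authorship ..
After op 3 (insert('c')): buffer="vcco" (len 4), cursors c1@3 c2@3, authorship .12.
After op 4 (move_left): buffer="vcco" (len 4), cursors c1@2 c2@2, authorship .12.

Answer: 2 2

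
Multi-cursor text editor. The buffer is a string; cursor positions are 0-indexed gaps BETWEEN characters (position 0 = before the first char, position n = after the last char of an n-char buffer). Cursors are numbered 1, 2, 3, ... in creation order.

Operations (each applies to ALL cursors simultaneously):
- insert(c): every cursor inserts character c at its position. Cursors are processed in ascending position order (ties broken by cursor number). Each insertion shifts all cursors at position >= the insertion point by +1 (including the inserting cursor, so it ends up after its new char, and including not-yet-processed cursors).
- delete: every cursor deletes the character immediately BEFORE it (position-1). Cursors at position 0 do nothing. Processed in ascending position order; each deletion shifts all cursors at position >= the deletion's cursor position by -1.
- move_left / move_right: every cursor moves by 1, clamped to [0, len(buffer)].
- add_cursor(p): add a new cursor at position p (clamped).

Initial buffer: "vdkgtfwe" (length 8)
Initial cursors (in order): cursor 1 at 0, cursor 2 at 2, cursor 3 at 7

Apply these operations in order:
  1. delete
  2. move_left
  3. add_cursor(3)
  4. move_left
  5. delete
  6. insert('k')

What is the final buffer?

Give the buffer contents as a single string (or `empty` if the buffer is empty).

Answer: kkvkktfe

Derivation:
After op 1 (delete): buffer="vkgtfe" (len 6), cursors c1@0 c2@1 c3@5, authorship ......
After op 2 (move_left): buffer="vkgtfe" (len 6), cursors c1@0 c2@0 c3@4, authorship ......
After op 3 (add_cursor(3)): buffer="vkgtfe" (len 6), cursors c1@0 c2@0 c4@3 c3@4, authorship ......
After op 4 (move_left): buffer="vkgtfe" (len 6), cursors c1@0 c2@0 c4@2 c3@3, authorship ......
After op 5 (delete): buffer="vtfe" (len 4), cursors c1@0 c2@0 c3@1 c4@1, authorship ....
After op 6 (insert('k')): buffer="kkvkktfe" (len 8), cursors c1@2 c2@2 c3@5 c4@5, authorship 12.34...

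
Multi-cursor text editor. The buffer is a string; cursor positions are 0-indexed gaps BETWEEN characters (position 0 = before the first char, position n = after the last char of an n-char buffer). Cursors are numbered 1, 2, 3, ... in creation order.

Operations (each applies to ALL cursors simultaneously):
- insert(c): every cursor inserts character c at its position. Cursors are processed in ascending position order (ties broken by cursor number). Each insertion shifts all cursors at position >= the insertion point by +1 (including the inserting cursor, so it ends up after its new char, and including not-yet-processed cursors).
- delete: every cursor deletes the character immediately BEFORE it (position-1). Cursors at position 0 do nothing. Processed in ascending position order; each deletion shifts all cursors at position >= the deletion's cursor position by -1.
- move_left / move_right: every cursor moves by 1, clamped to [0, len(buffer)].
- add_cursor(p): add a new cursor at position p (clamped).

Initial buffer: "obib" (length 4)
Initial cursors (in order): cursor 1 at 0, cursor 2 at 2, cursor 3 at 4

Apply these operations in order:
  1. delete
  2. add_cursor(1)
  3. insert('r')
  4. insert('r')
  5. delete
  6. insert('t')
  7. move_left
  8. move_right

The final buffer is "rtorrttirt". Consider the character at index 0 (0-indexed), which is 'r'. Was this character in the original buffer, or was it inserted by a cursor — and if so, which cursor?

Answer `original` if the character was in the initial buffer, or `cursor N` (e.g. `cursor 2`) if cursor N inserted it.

After op 1 (delete): buffer="oi" (len 2), cursors c1@0 c2@1 c3@2, authorship ..
After op 2 (add_cursor(1)): buffer="oi" (len 2), cursors c1@0 c2@1 c4@1 c3@2, authorship ..
After op 3 (insert('r')): buffer="rorrir" (len 6), cursors c1@1 c2@4 c4@4 c3@6, authorship 1.24.3
After op 4 (insert('r')): buffer="rrorrrrirr" (len 10), cursors c1@2 c2@7 c4@7 c3@10, authorship 11.2424.33
After op 5 (delete): buffer="rorrir" (len 6), cursors c1@1 c2@4 c4@4 c3@6, authorship 1.24.3
After op 6 (insert('t')): buffer="rtorrttirt" (len 10), cursors c1@2 c2@7 c4@7 c3@10, authorship 11.2424.33
After op 7 (move_left): buffer="rtorrttirt" (len 10), cursors c1@1 c2@6 c4@6 c3@9, authorship 11.2424.33
After op 8 (move_right): buffer="rtorrttirt" (len 10), cursors c1@2 c2@7 c4@7 c3@10, authorship 11.2424.33
Authorship (.=original, N=cursor N): 1 1 . 2 4 2 4 . 3 3
Index 0: author = 1

Answer: cursor 1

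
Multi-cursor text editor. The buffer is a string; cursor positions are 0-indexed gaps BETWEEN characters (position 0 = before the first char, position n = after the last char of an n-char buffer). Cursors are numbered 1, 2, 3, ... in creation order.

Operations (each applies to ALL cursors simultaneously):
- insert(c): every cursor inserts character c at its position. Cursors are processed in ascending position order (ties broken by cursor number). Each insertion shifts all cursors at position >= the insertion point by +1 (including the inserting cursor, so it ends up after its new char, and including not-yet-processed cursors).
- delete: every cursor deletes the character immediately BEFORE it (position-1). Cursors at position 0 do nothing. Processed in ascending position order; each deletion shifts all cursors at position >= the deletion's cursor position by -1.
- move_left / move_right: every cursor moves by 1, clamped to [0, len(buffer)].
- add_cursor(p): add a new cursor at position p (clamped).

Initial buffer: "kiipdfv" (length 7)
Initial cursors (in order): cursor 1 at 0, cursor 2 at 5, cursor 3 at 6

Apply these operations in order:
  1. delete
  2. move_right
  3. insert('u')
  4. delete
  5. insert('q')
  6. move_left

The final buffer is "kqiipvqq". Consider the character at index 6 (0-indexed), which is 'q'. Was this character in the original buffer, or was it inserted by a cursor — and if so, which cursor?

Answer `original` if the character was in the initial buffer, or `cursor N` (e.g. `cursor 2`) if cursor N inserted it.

Answer: cursor 2

Derivation:
After op 1 (delete): buffer="kiipv" (len 5), cursors c1@0 c2@4 c3@4, authorship .....
After op 2 (move_right): buffer="kiipv" (len 5), cursors c1@1 c2@5 c3@5, authorship .....
After op 3 (insert('u')): buffer="kuiipvuu" (len 8), cursors c1@2 c2@8 c3@8, authorship .1....23
After op 4 (delete): buffer="kiipv" (len 5), cursors c1@1 c2@5 c3@5, authorship .....
After op 5 (insert('q')): buffer="kqiipvqq" (len 8), cursors c1@2 c2@8 c3@8, authorship .1....23
After op 6 (move_left): buffer="kqiipvqq" (len 8), cursors c1@1 c2@7 c3@7, authorship .1....23
Authorship (.=original, N=cursor N): . 1 . . . . 2 3
Index 6: author = 2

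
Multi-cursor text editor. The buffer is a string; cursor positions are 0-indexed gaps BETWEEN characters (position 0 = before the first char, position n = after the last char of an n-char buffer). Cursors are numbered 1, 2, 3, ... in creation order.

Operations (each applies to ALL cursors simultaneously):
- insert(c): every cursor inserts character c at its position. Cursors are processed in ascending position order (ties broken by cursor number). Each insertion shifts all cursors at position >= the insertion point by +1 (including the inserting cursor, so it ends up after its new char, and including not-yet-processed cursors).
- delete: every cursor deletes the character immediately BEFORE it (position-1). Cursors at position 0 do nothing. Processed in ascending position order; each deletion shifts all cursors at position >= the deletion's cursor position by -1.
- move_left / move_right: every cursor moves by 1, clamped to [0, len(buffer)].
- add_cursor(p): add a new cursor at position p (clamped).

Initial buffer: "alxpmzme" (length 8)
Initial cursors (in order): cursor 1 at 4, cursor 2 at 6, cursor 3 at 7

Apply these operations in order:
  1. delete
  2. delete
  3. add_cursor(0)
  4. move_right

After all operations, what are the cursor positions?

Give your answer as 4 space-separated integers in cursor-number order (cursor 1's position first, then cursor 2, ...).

Answer: 2 2 2 1

Derivation:
After op 1 (delete): buffer="alxme" (len 5), cursors c1@3 c2@4 c3@4, authorship .....
After op 2 (delete): buffer="ae" (len 2), cursors c1@1 c2@1 c3@1, authorship ..
After op 3 (add_cursor(0)): buffer="ae" (len 2), cursors c4@0 c1@1 c2@1 c3@1, authorship ..
After op 4 (move_right): buffer="ae" (len 2), cursors c4@1 c1@2 c2@2 c3@2, authorship ..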